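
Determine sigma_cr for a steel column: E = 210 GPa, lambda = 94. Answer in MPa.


sigma_cr = pi^2 * E / lambda^2
= 9.8696 * 210000.0 / 94^2
= 9.8696 * 210000.0 / 8836
= 234.5651 MPa

234.5651 MPa


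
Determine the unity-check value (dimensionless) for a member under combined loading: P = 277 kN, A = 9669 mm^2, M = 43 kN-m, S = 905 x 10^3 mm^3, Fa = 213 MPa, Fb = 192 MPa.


f_a = P / A = 277000.0 / 9669 = 28.6483 MPa
f_b = M / S = 43000000.0 / 905000.0 = 47.5138 MPa
Ratio = f_a / Fa + f_b / Fb
= 28.6483 / 213 + 47.5138 / 192
= 0.382 (dimensionless)

0.382 (dimensionless)


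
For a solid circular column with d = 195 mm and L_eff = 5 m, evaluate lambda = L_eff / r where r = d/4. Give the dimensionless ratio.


Radius of gyration r = d / 4 = 195 / 4 = 48.75 mm
L_eff = 5000.0 mm
Slenderness ratio = L / r = 5000.0 / 48.75 = 102.56 (dimensionless)

102.56 (dimensionless)


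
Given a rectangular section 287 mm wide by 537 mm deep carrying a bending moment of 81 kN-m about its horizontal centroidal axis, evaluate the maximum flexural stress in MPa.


I = b * h^3 / 12 = 287 * 537^3 / 12 = 3703595159.25 mm^4
y = h / 2 = 537 / 2 = 268.5 mm
M = 81 kN-m = 81000000.0 N-mm
sigma = M * y / I = 81000000.0 * 268.5 / 3703595159.25
= 5.87 MPa

5.87 MPa


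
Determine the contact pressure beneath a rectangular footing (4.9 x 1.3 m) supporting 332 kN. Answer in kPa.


A = 4.9 * 1.3 = 6.37 m^2
q = P / A = 332 / 6.37
= 52.1193 kPa

52.1193 kPa


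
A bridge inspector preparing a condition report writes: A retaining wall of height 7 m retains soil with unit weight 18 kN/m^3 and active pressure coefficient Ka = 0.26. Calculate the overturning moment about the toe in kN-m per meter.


Pa = 0.5 * Ka * gamma * H^2
= 0.5 * 0.26 * 18 * 7^2
= 114.66 kN/m
Arm = H / 3 = 7 / 3 = 2.3333 m
Mo = Pa * arm = Pa * H / 3 = 114.66 * 7 / 3 = 267.54 kN-m/m

267.54 kN-m/m


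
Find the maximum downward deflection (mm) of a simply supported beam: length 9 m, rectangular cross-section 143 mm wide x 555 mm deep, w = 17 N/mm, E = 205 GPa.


I = 143 * 555^3 / 12 = 2037200343.75 mm^4
L = 9000.0 mm, w = 17 N/mm, E = 205000.0 MPa
delta = 5 * w * L^4 / (384 * E * I)
= 5 * 17 * 9000.0^4 / (384 * 205000.0 * 2037200343.75)
= 3.4775 mm

3.4775 mm


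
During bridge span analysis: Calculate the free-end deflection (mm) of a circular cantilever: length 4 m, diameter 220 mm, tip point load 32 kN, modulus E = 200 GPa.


I = pi * d^4 / 64 = pi * 220^4 / 64 = 114990145.1 mm^4
L = 4000.0 mm, P = 32000.0 N, E = 200000.0 MPa
delta = P * L^3 / (3 * E * I)
= 32000.0 * 4000.0^3 / (3 * 200000.0 * 114990145.1)
= 29.6837 mm

29.6837 mm


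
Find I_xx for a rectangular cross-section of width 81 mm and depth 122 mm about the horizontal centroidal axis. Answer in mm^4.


I = b * h^3 / 12
= 81 * 122^3 / 12
= 81 * 1815848 / 12
= 12256974.0 mm^4

12256974.0 mm^4


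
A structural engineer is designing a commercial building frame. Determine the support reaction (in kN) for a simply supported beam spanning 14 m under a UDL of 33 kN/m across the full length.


Total load = w * L = 33 * 14 = 462 kN
By symmetry, each reaction R = total / 2 = 462 / 2 = 231.0 kN

231.0 kN


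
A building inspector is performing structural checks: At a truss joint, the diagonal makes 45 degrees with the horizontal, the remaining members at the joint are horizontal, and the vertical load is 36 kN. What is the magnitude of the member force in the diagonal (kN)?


At the joint, only the diagonal has a vertical component, so vertical equilibrium gives:
F * sin(45) = 36
F = 36 / sin(45)
= 36 / 0.707107
= 50.91 kN

50.91 kN


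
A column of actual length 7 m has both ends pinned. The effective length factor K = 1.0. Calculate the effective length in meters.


L_eff = K * L
= 1.0 * 7
= 7.0 m

7.0 m


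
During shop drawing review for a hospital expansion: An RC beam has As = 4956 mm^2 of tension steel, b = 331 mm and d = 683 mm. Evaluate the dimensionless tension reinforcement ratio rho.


rho = As / (b * d)
= 4956 / (331 * 683)
= 4956 / 226073
= 0.021922 (dimensionless)

0.021922 (dimensionless)


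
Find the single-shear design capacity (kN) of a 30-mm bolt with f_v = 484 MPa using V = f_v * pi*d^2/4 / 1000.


A = pi * d^2 / 4 = pi * 30^2 / 4 = 706.8583 mm^2
V = f_v * A / 1000 = 484 * 706.8583 / 1000
= 342.1194 kN

342.1194 kN


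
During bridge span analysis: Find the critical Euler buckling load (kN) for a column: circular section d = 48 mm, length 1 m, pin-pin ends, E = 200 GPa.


I = pi * d^4 / 64 = 260576.26 mm^4
L = 1000.0 mm
P_cr = pi^2 * E * I / L^2
= 9.8696 * 200000.0 * 260576.26 / 1000.0^2
= 514356.92 N = 514.3569 kN

514.3569 kN


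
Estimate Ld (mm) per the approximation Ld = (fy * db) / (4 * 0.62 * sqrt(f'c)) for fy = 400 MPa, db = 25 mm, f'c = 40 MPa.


Ld = (fy * db) / (4 * 0.62 * sqrt(f'c))
= (400 * 25) / (4 * 0.62 * sqrt(40))
= 10000 / 15.6849
= 637.56 mm

637.56 mm


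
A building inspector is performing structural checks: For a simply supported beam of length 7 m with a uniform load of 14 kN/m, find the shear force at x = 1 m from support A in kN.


R_A = w * L / 2 = 14 * 7 / 2 = 49.0 kN
V(x) = R_A - w * x = 49.0 - 14 * 1
= 35.0 kN

35.0 kN


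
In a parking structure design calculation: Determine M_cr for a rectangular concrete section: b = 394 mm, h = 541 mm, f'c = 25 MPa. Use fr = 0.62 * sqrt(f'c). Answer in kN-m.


fr = 0.62 * sqrt(25) = 0.62 * 5.0 = 3.1 MPa
I = 394 * 541^3 / 12 = 5198843822.83 mm^4
y_t = 270.5 mm
M_cr = fr * I / y_t = 3.1 * 5198843822.83 / 270.5 N-mm
= 59.5801 kN-m

59.5801 kN-m


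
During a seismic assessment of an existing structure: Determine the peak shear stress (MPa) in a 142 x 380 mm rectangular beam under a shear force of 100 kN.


A = b * h = 142 * 380 = 53960 mm^2
V = 100 kN = 100000.0 N
tau_max = 1.5 * V / A = 1.5 * 100000.0 / 53960
= 2.7798 MPa

2.7798 MPa


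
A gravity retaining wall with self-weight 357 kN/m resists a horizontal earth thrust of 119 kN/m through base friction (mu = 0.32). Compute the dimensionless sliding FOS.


Resisting force = mu * W = 0.32 * 357 = 114.24 kN/m
FOS = Resisting / Driving = 114.24 / 119
= 0.96 (dimensionless)

0.96 (dimensionless)


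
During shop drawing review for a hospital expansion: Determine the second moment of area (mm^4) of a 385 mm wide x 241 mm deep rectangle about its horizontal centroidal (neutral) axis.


I = b * h^3 / 12
= 385 * 241^3 / 12
= 385 * 13997521 / 12
= 449087132.08 mm^4

449087132.08 mm^4


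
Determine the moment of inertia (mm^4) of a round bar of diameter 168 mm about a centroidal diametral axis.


r = d / 2 = 168 / 2 = 84.0 mm
I = pi * r^4 / 4 = pi * 84.0^4 / 4
= 39102725.18 mm^4

39102725.18 mm^4


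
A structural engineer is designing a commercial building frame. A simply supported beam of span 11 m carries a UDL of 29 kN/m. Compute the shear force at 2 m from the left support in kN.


R_A = w * L / 2 = 29 * 11 / 2 = 159.5 kN
V(x) = R_A - w * x = 159.5 - 29 * 2
= 101.5 kN

101.5 kN


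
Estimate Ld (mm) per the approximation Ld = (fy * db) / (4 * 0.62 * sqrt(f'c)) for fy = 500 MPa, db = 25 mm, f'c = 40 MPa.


Ld = (fy * db) / (4 * 0.62 * sqrt(f'c))
= (500 * 25) / (4 * 0.62 * sqrt(40))
= 12500 / 15.6849
= 796.94 mm

796.94 mm


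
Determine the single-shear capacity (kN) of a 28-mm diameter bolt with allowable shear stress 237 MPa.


A = pi * d^2 / 4 = pi * 28^2 / 4 = 615.7522 mm^2
V = f_v * A / 1000 = 237 * 615.7522 / 1000
= 145.9333 kN

145.9333 kN


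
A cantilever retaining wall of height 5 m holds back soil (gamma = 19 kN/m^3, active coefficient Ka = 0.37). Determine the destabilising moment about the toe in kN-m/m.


Pa = 0.5 * Ka * gamma * H^2
= 0.5 * 0.37 * 19 * 5^2
= 87.875 kN/m
Arm = H / 3 = 5 / 3 = 1.6667 m
Mo = Pa * arm = Pa * H / 3 = 87.875 * 5 / 3 = 146.4583 kN-m/m

146.4583 kN-m/m


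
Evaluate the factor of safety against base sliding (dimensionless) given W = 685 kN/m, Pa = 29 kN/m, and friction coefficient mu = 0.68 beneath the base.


Resisting force = mu * W = 0.68 * 685 = 465.8 kN/m
FOS = Resisting / Driving = 465.8 / 29
= 16.0621 (dimensionless)

16.0621 (dimensionless)


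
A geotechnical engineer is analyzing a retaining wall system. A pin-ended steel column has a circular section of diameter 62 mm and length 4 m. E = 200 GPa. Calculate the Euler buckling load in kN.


I = pi * d^4 / 64 = 725331.7 mm^4
L = 4000.0 mm
P_cr = pi^2 * E * I / L^2
= 9.8696 * 200000.0 * 725331.7 / 4000.0^2
= 89484.21 N = 89.4842 kN

89.4842 kN


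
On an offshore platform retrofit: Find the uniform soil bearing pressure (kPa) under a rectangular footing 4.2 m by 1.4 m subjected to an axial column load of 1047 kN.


A = 4.2 * 1.4 = 5.88 m^2
q = P / A = 1047 / 5.88
= 178.0612 kPa

178.0612 kPa


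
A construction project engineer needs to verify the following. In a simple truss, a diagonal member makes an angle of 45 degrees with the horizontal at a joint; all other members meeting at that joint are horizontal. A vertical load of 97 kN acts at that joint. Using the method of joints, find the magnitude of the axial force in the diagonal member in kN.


At the joint, only the diagonal has a vertical component, so vertical equilibrium gives:
F * sin(45) = 97
F = 97 / sin(45)
= 97 / 0.707107
= 137.18 kN

137.18 kN


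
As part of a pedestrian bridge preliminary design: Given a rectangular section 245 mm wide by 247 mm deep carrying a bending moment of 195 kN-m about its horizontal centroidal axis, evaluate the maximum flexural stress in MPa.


I = b * h^3 / 12 = 245 * 247^3 / 12 = 307663302.92 mm^4
y = h / 2 = 247 / 2 = 123.5 mm
M = 195 kN-m = 195000000.0 N-mm
sigma = M * y / I = 195000000.0 * 123.5 / 307663302.92
= 78.28 MPa

78.28 MPa


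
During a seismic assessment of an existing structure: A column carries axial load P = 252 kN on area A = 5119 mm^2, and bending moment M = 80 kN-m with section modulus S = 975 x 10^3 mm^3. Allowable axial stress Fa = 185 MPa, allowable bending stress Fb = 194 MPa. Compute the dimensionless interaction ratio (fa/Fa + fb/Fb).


f_a = P / A = 252000.0 / 5119 = 49.2284 MPa
f_b = M / S = 80000000.0 / 975000.0 = 82.0513 MPa
Ratio = f_a / Fa + f_b / Fb
= 49.2284 / 185 + 82.0513 / 194
= 0.689 (dimensionless)

0.689 (dimensionless)


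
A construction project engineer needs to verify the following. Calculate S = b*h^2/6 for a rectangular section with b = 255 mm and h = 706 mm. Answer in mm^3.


S = b * h^2 / 6
= 255 * 706^2 / 6
= 255 * 498436 / 6
= 21183530.0 mm^3

21183530.0 mm^3


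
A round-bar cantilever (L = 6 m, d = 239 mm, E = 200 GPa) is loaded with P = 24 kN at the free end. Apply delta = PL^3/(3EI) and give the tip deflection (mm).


I = pi * d^4 / 64 = pi * 239^4 / 64 = 160162744.63 mm^4
L = 6000.0 mm, P = 24000.0 N, E = 200000.0 MPa
delta = P * L^3 / (3 * E * I)
= 24000.0 * 6000.0^3 / (3 * 200000.0 * 160162744.63)
= 53.9451 mm

53.9451 mm


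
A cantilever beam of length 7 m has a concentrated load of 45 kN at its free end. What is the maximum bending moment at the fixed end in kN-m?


For a cantilever with a point load at the free end:
M_max = P * L = 45 * 7 = 315 kN-m

315 kN-m


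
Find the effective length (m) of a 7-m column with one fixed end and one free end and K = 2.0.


L_eff = K * L
= 2.0 * 7
= 14.0 m

14.0 m


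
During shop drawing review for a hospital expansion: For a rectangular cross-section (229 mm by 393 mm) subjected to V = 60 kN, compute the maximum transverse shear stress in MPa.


A = b * h = 229 * 393 = 89997 mm^2
V = 60 kN = 60000.0 N
tau_max = 1.5 * V / A = 1.5 * 60000.0 / 89997
= 1.0 MPa

1.0 MPa


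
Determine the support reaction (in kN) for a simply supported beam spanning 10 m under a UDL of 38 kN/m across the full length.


Total load = w * L = 38 * 10 = 380 kN
By symmetry, each reaction R = total / 2 = 380 / 2 = 190.0 kN

190.0 kN


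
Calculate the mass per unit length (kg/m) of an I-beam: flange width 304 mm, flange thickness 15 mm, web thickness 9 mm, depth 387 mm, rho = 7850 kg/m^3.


A_flanges = 2 * 304 * 15 = 9120 mm^2
A_web = (387 - 2 * 15) * 9 = 3213 mm^2
A_total = 9120 + 3213 = 12333 mm^2 = 0.012333 m^2
Weight = rho * A = 7850 * 0.012333 = 96.814 kg/m

96.814 kg/m


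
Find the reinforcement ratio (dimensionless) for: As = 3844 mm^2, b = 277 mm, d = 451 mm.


rho = As / (b * d)
= 3844 / (277 * 451)
= 3844 / 124927
= 0.03077 (dimensionless)

0.03077 (dimensionless)


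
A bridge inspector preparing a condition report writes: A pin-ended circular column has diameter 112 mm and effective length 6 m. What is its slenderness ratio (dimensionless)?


Radius of gyration r = d / 4 = 112 / 4 = 28.0 mm
L_eff = 6000.0 mm
Slenderness ratio = L / r = 6000.0 / 28.0 = 214.29 (dimensionless)

214.29 (dimensionless)


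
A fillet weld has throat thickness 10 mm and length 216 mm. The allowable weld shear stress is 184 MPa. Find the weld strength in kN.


Strength = throat * length * allowable stress
= 10 * 216 * 184 N
= 397440 N
= 397.44 kN

397.44 kN


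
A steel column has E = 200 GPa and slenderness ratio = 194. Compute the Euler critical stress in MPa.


sigma_cr = pi^2 * E / lambda^2
= 9.8696 * 200000.0 / 194^2
= 9.8696 * 200000.0 / 37636
= 52.4477 MPa

52.4477 MPa


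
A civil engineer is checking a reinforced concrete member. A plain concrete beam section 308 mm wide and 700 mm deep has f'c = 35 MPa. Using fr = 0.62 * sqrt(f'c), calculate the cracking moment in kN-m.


fr = 0.62 * sqrt(35) = 0.62 * 5.9161 = 3.668 MPa
I = 308 * 700^3 / 12 = 8803666666.67 mm^4
y_t = 350.0 mm
M_cr = fr * I / y_t = 3.668 * 8803666666.67 / 350.0 N-mm
= 92.2617 kN-m

92.2617 kN-m


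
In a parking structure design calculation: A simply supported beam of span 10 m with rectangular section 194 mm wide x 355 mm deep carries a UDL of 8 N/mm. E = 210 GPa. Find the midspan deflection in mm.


I = 194 * 355^3 / 12 = 723278479.17 mm^4
L = 10000.0 mm, w = 8 N/mm, E = 210000.0 MPa
delta = 5 * w * L^4 / (384 * E * I)
= 5 * 8 * 10000.0^4 / (384 * 210000.0 * 723278479.17)
= 6.8581 mm

6.8581 mm


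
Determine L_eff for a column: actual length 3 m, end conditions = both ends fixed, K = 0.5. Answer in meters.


L_eff = K * L
= 0.5 * 3
= 1.5 m

1.5 m


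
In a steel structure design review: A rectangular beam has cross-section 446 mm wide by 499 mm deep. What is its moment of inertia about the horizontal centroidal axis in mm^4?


I = b * h^3 / 12
= 446 * 499^3 / 12
= 446 * 124251499 / 12
= 4618014046.17 mm^4

4618014046.17 mm^4


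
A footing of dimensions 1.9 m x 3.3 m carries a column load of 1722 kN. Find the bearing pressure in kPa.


A = 1.9 * 3.3 = 6.27 m^2
q = P / A = 1722 / 6.27
= 274.6411 kPa

274.6411 kPa


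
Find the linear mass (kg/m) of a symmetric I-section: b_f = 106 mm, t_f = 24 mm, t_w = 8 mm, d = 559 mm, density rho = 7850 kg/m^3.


A_flanges = 2 * 106 * 24 = 5088 mm^2
A_web = (559 - 2 * 24) * 8 = 4088 mm^2
A_total = 5088 + 4088 = 9176 mm^2 = 0.009176 m^2
Weight = rho * A = 7850 * 0.009176 = 72.0316 kg/m

72.0316 kg/m


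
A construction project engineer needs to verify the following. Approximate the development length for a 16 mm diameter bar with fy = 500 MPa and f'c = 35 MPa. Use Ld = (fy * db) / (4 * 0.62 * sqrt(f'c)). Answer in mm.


Ld = (fy * db) / (4 * 0.62 * sqrt(f'c))
= (500 * 16) / (4 * 0.62 * sqrt(35))
= 8000 / 14.6719
= 545.26 mm

545.26 mm


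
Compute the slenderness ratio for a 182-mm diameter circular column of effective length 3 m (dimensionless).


Radius of gyration r = d / 4 = 182 / 4 = 45.5 mm
L_eff = 3000.0 mm
Slenderness ratio = L / r = 3000.0 / 45.5 = 65.93 (dimensionless)

65.93 (dimensionless)


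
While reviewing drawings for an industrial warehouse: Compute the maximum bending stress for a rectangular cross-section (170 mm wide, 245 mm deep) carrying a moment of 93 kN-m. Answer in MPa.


I = b * h^3 / 12 = 170 * 245^3 / 12 = 208336770.83 mm^4
y = h / 2 = 245 / 2 = 122.5 mm
M = 93 kN-m = 93000000.0 N-mm
sigma = M * y / I = 93000000.0 * 122.5 / 208336770.83
= 54.68 MPa

54.68 MPa


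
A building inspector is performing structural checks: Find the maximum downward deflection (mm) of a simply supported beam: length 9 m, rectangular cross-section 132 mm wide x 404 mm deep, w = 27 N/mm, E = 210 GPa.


I = 132 * 404^3 / 12 = 725331904.0 mm^4
L = 9000.0 mm, w = 27 N/mm, E = 210000.0 MPa
delta = 5 * w * L^4 / (384 * E * I)
= 5 * 27 * 9000.0^4 / (384 * 210000.0 * 725331904.0)
= 15.1432 mm

15.1432 mm


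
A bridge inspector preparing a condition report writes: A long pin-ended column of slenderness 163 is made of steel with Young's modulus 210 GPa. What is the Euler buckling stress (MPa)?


sigma_cr = pi^2 * E / lambda^2
= 9.8696 * 210000.0 / 163^2
= 9.8696 * 210000.0 / 26569
= 78.0088 MPa

78.0088 MPa


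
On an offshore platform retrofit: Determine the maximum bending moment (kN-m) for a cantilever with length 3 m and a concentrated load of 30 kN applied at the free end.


For a cantilever with a point load at the free end:
M_max = P * L = 30 * 3 = 90 kN-m

90 kN-m


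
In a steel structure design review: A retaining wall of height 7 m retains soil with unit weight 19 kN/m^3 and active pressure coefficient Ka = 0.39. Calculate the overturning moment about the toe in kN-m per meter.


Pa = 0.5 * Ka * gamma * H^2
= 0.5 * 0.39 * 19 * 7^2
= 181.545 kN/m
Arm = H / 3 = 7 / 3 = 2.3333 m
Mo = Pa * arm = Pa * H / 3 = 181.545 * 7 / 3 = 423.605 kN-m/m

423.605 kN-m/m


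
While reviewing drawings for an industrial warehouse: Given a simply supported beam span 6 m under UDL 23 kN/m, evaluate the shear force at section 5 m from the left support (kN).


R_A = w * L / 2 = 23 * 6 / 2 = 69.0 kN
V(x) = R_A - w * x = 69.0 - 23 * 5
= -46.0 kN

-46.0 kN


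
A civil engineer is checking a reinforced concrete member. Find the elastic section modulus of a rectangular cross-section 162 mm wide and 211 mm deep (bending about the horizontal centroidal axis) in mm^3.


S = b * h^2 / 6
= 162 * 211^2 / 6
= 162 * 44521 / 6
= 1202067.0 mm^3

1202067.0 mm^3


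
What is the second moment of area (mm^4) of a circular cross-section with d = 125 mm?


r = d / 2 = 125 / 2 = 62.5 mm
I = pi * r^4 / 4 = pi * 62.5^4 / 4
= 11984224.91 mm^4

11984224.91 mm^4


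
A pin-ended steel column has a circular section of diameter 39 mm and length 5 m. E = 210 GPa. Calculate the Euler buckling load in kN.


I = pi * d^4 / 64 = 113560.77 mm^4
L = 5000.0 mm
P_cr = pi^2 * E * I / L^2
= 9.8696 * 210000.0 * 113560.77 / 5000.0^2
= 9414.72 N = 9.4147 kN

9.4147 kN


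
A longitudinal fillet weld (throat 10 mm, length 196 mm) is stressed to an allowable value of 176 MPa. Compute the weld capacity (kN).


Strength = throat * length * allowable stress
= 10 * 196 * 176 N
= 344960 N
= 344.96 kN

344.96 kN


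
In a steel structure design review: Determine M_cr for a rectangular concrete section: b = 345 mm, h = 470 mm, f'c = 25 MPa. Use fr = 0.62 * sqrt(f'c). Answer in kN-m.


fr = 0.62 * sqrt(25) = 0.62 * 5.0 = 3.1 MPa
I = 345 * 470^3 / 12 = 2984911250.0 mm^4
y_t = 235.0 mm
M_cr = fr * I / y_t = 3.1 * 2984911250.0 / 235.0 N-mm
= 39.3754 kN-m

39.3754 kN-m


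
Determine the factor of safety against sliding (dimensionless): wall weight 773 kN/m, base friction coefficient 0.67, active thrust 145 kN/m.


Resisting force = mu * W = 0.67 * 773 = 517.91 kN/m
FOS = Resisting / Driving = 517.91 / 145
= 3.5718 (dimensionless)

3.5718 (dimensionless)


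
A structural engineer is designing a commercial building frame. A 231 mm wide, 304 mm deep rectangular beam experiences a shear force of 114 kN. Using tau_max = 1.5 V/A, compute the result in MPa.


A = b * h = 231 * 304 = 70224 mm^2
V = 114 kN = 114000.0 N
tau_max = 1.5 * V / A = 1.5 * 114000.0 / 70224
= 2.4351 MPa

2.4351 MPa


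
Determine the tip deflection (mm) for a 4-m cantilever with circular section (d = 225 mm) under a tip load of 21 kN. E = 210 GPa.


I = pi * d^4 / 64 = pi * 225^4 / 64 = 125805599.37 mm^4
L = 4000.0 mm, P = 21000.0 N, E = 210000.0 MPa
delta = P * L^3 / (3 * E * I)
= 21000.0 * 4000.0^3 / (3 * 210000.0 * 125805599.37)
= 16.9574 mm

16.9574 mm


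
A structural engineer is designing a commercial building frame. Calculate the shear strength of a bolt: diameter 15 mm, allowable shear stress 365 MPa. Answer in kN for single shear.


A = pi * d^2 / 4 = pi * 15^2 / 4 = 176.7146 mm^2
V = f_v * A / 1000 = 365 * 176.7146 / 1000
= 64.5008 kN

64.5008 kN


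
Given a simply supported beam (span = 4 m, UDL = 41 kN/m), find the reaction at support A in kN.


Total load = w * L = 41 * 4 = 164 kN
By symmetry, each reaction R = total / 2 = 164 / 2 = 82.0 kN

82.0 kN


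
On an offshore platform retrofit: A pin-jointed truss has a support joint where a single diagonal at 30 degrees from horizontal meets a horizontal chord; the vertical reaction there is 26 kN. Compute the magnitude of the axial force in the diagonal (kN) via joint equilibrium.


At the joint, only the diagonal has a vertical component, so vertical equilibrium gives:
F * sin(30) = 26
F = 26 / sin(30)
= 26 / 0.5
= 52.0 kN

52.0 kN


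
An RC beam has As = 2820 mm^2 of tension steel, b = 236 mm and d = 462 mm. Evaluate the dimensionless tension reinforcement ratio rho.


rho = As / (b * d)
= 2820 / (236 * 462)
= 2820 / 109032
= 0.025864 (dimensionless)

0.025864 (dimensionless)


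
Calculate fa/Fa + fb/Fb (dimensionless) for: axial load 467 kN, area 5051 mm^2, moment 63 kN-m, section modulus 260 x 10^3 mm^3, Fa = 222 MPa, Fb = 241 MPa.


f_a = P / A = 467000.0 / 5051 = 92.4569 MPa
f_b = M / S = 63000000.0 / 260000.0 = 242.3077 MPa
Ratio = f_a / Fa + f_b / Fb
= 92.4569 / 222 + 242.3077 / 241
= 1.4219 (dimensionless)

1.4219 (dimensionless)


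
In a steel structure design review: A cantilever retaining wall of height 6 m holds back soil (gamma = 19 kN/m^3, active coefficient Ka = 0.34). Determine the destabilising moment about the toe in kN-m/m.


Pa = 0.5 * Ka * gamma * H^2
= 0.5 * 0.34 * 19 * 6^2
= 116.28 kN/m
Arm = H / 3 = 6 / 3 = 2.0 m
Mo = Pa * arm = Pa * H / 3 = 116.28 * 6 / 3 = 232.56 kN-m/m

232.56 kN-m/m


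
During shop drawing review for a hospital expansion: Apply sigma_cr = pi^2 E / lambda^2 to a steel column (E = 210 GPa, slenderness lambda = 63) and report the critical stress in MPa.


sigma_cr = pi^2 * E / lambda^2
= 9.8696 * 210000.0 / 63^2
= 9.8696 * 210000.0 / 3969
= 522.2013 MPa

522.2013 MPa


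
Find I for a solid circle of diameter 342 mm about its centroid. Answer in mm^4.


r = d / 2 = 342 / 2 = 171.0 mm
I = pi * r^4 / 4 = pi * 171.0^4 / 4
= 671543767.66 mm^4

671543767.66 mm^4


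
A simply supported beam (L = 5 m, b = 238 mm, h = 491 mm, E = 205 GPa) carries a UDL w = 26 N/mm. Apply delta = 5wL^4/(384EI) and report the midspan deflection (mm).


I = 238 * 491^3 / 12 = 2347686958.17 mm^4
L = 5000.0 mm, w = 26 N/mm, E = 205000.0 MPa
delta = 5 * w * L^4 / (384 * E * I)
= 5 * 26 * 5000.0^4 / (384 * 205000.0 * 2347686958.17)
= 0.4396 mm

0.4396 mm


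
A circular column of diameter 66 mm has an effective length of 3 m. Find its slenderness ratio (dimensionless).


Radius of gyration r = d / 4 = 66 / 4 = 16.5 mm
L_eff = 3000.0 mm
Slenderness ratio = L / r = 3000.0 / 16.5 = 181.82 (dimensionless)

181.82 (dimensionless)


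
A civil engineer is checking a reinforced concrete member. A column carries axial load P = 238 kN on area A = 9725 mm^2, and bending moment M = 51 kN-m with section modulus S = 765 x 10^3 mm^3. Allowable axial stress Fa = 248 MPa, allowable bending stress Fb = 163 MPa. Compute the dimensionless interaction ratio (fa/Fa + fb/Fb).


f_a = P / A = 238000.0 / 9725 = 24.473 MPa
f_b = M / S = 51000000.0 / 765000.0 = 66.6667 MPa
Ratio = f_a / Fa + f_b / Fb
= 24.473 / 248 + 66.6667 / 163
= 0.5077 (dimensionless)

0.5077 (dimensionless)


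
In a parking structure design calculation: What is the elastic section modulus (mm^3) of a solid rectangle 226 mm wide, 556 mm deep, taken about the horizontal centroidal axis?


S = b * h^2 / 6
= 226 * 556^2 / 6
= 226 * 309136 / 6
= 11644122.67 mm^3

11644122.67 mm^3


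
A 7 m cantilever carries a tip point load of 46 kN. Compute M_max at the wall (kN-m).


For a cantilever with a point load at the free end:
M_max = P * L = 46 * 7 = 322 kN-m

322 kN-m


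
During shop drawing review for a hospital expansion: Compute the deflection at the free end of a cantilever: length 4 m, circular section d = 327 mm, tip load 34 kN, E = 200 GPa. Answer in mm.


I = pi * d^4 / 64 = pi * 327^4 / 64 = 561255887.01 mm^4
L = 4000.0 mm, P = 34000.0 N, E = 200000.0 MPa
delta = P * L^3 / (3 * E * I)
= 34000.0 * 4000.0^3 / (3 * 200000.0 * 561255887.01)
= 6.4617 mm

6.4617 mm


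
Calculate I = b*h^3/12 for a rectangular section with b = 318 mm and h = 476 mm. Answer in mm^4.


I = b * h^3 / 12
= 318 * 476^3 / 12
= 318 * 107850176 / 12
= 2858029664.0 mm^4

2858029664.0 mm^4


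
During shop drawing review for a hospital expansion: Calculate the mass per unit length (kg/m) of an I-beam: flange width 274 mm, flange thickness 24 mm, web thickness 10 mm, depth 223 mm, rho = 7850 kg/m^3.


A_flanges = 2 * 274 * 24 = 13152 mm^2
A_web = (223 - 2 * 24) * 10 = 1750 mm^2
A_total = 13152 + 1750 = 14902 mm^2 = 0.014902 m^2
Weight = rho * A = 7850 * 0.014902 = 116.9807 kg/m

116.9807 kg/m


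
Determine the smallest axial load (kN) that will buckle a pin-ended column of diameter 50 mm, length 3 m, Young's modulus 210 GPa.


I = pi * d^4 / 64 = 306796.16 mm^4
L = 3000.0 mm
P_cr = pi^2 * E * I / L^2
= 9.8696 * 210000.0 * 306796.16 / 3000.0^2
= 70652.32 N = 70.6523 kN

70.6523 kN


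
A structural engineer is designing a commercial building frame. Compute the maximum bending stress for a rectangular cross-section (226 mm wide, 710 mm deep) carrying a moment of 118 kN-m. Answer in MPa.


I = b * h^3 / 12 = 226 * 710^3 / 12 = 6740657166.67 mm^4
y = h / 2 = 710 / 2 = 355.0 mm
M = 118 kN-m = 118000000.0 N-mm
sigma = M * y / I = 118000000.0 * 355.0 / 6740657166.67
= 6.21 MPa

6.21 MPa


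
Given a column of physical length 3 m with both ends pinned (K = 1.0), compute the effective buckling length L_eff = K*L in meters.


L_eff = K * L
= 1.0 * 3
= 3.0 m

3.0 m


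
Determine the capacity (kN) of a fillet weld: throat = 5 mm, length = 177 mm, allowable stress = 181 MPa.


Strength = throat * length * allowable stress
= 5 * 177 * 181 N
= 160185 N
= 160.19 kN

160.19 kN


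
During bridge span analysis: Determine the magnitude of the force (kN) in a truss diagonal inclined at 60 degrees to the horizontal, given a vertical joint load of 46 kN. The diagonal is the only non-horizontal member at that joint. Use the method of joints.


At the joint, only the diagonal has a vertical component, so vertical equilibrium gives:
F * sin(60) = 46
F = 46 / sin(60)
= 46 / 0.866025
= 53.12 kN

53.12 kN


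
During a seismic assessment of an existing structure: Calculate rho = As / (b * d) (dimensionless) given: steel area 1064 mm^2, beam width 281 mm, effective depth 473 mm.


rho = As / (b * d)
= 1064 / (281 * 473)
= 1064 / 132913
= 0.008005 (dimensionless)

0.008005 (dimensionless)


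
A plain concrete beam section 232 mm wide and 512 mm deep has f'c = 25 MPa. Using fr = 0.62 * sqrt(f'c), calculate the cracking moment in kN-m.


fr = 0.62 * sqrt(25) = 0.62 * 5.0 = 3.1 MPa
I = 232 * 512^3 / 12 = 2594876074.67 mm^4
y_t = 256.0 mm
M_cr = fr * I / y_t = 3.1 * 2594876074.67 / 256.0 N-mm
= 31.4223 kN-m

31.4223 kN-m


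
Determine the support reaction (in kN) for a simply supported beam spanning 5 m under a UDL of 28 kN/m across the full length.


Total load = w * L = 28 * 5 = 140 kN
By symmetry, each reaction R = total / 2 = 140 / 2 = 70.0 kN

70.0 kN


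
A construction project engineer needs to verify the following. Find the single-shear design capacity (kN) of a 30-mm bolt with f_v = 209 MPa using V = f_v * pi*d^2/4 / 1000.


A = pi * d^2 / 4 = pi * 30^2 / 4 = 706.8583 mm^2
V = f_v * A / 1000 = 209 * 706.8583 / 1000
= 147.7334 kN

147.7334 kN


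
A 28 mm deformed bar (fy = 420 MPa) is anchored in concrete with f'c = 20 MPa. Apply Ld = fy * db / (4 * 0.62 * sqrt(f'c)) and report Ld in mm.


Ld = (fy * db) / (4 * 0.62 * sqrt(f'c))
= (420 * 28) / (4 * 0.62 * sqrt(20))
= 11760 / 11.0909
= 1060.33 mm

1060.33 mm


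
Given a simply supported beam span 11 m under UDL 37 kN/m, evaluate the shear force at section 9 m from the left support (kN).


R_A = w * L / 2 = 37 * 11 / 2 = 203.5 kN
V(x) = R_A - w * x = 203.5 - 37 * 9
= -129.5 kN

-129.5 kN


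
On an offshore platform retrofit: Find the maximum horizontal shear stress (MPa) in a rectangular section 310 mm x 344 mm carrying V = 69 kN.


A = b * h = 310 * 344 = 106640 mm^2
V = 69 kN = 69000.0 N
tau_max = 1.5 * V / A = 1.5 * 69000.0 / 106640
= 0.9706 MPa

0.9706 MPa


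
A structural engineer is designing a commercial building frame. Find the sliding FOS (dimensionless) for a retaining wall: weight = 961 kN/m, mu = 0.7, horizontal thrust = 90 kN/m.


Resisting force = mu * W = 0.7 * 961 = 672.7 kN/m
FOS = Resisting / Driving = 672.7 / 90
= 7.4744 (dimensionless)

7.4744 (dimensionless)


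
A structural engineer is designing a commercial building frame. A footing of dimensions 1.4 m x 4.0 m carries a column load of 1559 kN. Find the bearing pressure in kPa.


A = 1.4 * 4.0 = 5.6 m^2
q = P / A = 1559 / 5.6
= 278.3929 kPa

278.3929 kPa


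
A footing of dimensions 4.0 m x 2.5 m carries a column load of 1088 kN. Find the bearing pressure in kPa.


A = 4.0 * 2.5 = 10.0 m^2
q = P / A = 1088 / 10.0
= 108.8 kPa

108.8 kPa


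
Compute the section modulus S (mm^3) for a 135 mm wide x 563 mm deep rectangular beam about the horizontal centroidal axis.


S = b * h^2 / 6
= 135 * 563^2 / 6
= 135 * 316969 / 6
= 7131802.5 mm^3

7131802.5 mm^3


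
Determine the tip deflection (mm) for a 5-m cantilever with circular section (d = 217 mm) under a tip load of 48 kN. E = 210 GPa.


I = pi * d^4 / 64 = pi * 217^4 / 64 = 108845087.82 mm^4
L = 5000.0 mm, P = 48000.0 N, E = 210000.0 MPa
delta = P * L^3 / (3 * E * I)
= 48000.0 * 5000.0^3 / (3 * 210000.0 * 108845087.82)
= 87.4988 mm

87.4988 mm


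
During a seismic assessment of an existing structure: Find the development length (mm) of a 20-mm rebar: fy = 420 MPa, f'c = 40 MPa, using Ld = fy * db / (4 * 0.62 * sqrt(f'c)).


Ld = (fy * db) / (4 * 0.62 * sqrt(f'c))
= (420 * 20) / (4 * 0.62 * sqrt(40))
= 8400 / 15.6849
= 535.55 mm

535.55 mm


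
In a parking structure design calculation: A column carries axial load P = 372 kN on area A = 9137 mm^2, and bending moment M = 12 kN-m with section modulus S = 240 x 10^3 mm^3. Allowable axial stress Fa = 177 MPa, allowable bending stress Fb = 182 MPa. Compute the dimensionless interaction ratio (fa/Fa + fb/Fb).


f_a = P / A = 372000.0 / 9137 = 40.7136 MPa
f_b = M / S = 12000000.0 / 240000.0 = 50.0 MPa
Ratio = f_a / Fa + f_b / Fb
= 40.7136 / 177 + 50.0 / 182
= 0.5047 (dimensionless)

0.5047 (dimensionless)


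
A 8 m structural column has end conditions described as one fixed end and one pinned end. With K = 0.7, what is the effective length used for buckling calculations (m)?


L_eff = K * L
= 0.7 * 8
= 5.6 m

5.6 m


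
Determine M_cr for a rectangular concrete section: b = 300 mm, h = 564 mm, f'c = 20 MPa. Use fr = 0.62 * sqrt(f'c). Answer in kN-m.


fr = 0.62 * sqrt(20) = 0.62 * 4.4721 = 2.7727 MPa
I = 300 * 564^3 / 12 = 4485153600.0 mm^4
y_t = 282.0 mm
M_cr = fr * I / y_t = 2.7727 * 4485153600.0 / 282.0 N-mm
= 44.0996 kN-m

44.0996 kN-m


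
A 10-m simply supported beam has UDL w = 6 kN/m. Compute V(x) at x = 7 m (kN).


R_A = w * L / 2 = 6 * 10 / 2 = 30.0 kN
V(x) = R_A - w * x = 30.0 - 6 * 7
= -12.0 kN

-12.0 kN


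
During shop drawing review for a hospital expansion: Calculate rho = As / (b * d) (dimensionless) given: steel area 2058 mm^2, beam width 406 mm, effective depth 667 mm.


rho = As / (b * d)
= 2058 / (406 * 667)
= 2058 / 270802
= 0.0076 (dimensionless)

0.0076 (dimensionless)


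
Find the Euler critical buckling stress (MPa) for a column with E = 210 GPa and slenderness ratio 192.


sigma_cr = pi^2 * E / lambda^2
= 9.8696 * 210000.0 / 192^2
= 9.8696 * 210000.0 / 36864
= 56.2233 MPa

56.2233 MPa


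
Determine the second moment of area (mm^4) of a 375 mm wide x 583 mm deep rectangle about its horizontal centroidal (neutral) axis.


I = b * h^3 / 12
= 375 * 583^3 / 12
= 375 * 198155287 / 12
= 6192352718.75 mm^4

6192352718.75 mm^4


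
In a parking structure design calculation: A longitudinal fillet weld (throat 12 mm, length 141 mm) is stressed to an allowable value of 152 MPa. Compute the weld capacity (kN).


Strength = throat * length * allowable stress
= 12 * 141 * 152 N
= 257184 N
= 257.18 kN

257.18 kN


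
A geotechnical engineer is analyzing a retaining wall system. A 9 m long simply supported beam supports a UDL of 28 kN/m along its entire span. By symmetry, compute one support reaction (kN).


Total load = w * L = 28 * 9 = 252 kN
By symmetry, each reaction R = total / 2 = 252 / 2 = 126.0 kN

126.0 kN


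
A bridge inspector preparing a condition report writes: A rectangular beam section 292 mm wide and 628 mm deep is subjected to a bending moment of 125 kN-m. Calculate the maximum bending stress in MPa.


I = b * h^3 / 12 = 292 * 628^3 / 12 = 6026713365.33 mm^4
y = h / 2 = 628 / 2 = 314.0 mm
M = 125 kN-m = 125000000.0 N-mm
sigma = M * y / I = 125000000.0 * 314.0 / 6026713365.33
= 6.51 MPa

6.51 MPa


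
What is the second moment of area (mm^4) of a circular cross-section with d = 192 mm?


r = d / 2 = 192 / 2 = 96.0 mm
I = pi * r^4 / 4 = pi * 96.0^4 / 4
= 66707522.83 mm^4

66707522.83 mm^4


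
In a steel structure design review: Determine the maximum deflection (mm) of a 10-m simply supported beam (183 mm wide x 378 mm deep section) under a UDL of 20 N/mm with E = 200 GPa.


I = 183 * 378^3 / 12 = 823654818.0 mm^4
L = 10000.0 mm, w = 20 N/mm, E = 200000.0 MPa
delta = 5 * w * L^4 / (384 * E * I)
= 5 * 20 * 10000.0^4 / (384 * 200000.0 * 823654818.0)
= 15.8086 mm

15.8086 mm


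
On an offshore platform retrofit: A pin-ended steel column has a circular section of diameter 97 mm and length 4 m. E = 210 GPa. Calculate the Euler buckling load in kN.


I = pi * d^4 / 64 = 4345670.92 mm^4
L = 4000.0 mm
P_cr = pi^2 * E * I / L^2
= 9.8696 * 210000.0 * 4345670.92 / 4000.0^2
= 562931.94 N = 562.9319 kN

562.9319 kN


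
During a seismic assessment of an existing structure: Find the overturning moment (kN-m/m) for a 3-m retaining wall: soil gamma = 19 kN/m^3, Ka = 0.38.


Pa = 0.5 * Ka * gamma * H^2
= 0.5 * 0.38 * 19 * 3^2
= 32.49 kN/m
Arm = H / 3 = 3 / 3 = 1.0 m
Mo = Pa * arm = Pa * H / 3 = 32.49 * 3 / 3 = 32.49 kN-m/m

32.49 kN-m/m


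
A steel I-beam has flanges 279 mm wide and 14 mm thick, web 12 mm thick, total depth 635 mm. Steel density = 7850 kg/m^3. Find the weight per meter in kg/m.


A_flanges = 2 * 279 * 14 = 7812 mm^2
A_web = (635 - 2 * 14) * 12 = 7284 mm^2
A_total = 7812 + 7284 = 15096 mm^2 = 0.015096 m^2
Weight = rho * A = 7850 * 0.015096 = 118.5036 kg/m

118.5036 kg/m


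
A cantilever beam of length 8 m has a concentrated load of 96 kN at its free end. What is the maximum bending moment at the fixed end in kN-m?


For a cantilever with a point load at the free end:
M_max = P * L = 96 * 8 = 768 kN-m

768 kN-m


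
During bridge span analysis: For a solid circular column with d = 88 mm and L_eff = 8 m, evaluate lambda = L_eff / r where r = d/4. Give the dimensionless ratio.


Radius of gyration r = d / 4 = 88 / 4 = 22.0 mm
L_eff = 8000.0 mm
Slenderness ratio = L / r = 8000.0 / 22.0 = 363.64 (dimensionless)

363.64 (dimensionless)


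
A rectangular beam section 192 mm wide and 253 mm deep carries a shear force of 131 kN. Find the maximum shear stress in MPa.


A = b * h = 192 * 253 = 48576 mm^2
V = 131 kN = 131000.0 N
tau_max = 1.5 * V / A = 1.5 * 131000.0 / 48576
= 4.0452 MPa

4.0452 MPa


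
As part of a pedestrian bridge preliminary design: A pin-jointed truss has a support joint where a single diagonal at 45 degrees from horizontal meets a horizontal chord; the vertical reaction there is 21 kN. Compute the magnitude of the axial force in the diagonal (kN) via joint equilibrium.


At the joint, only the diagonal has a vertical component, so vertical equilibrium gives:
F * sin(45) = 21
F = 21 / sin(45)
= 21 / 0.707107
= 29.7 kN

29.7 kN


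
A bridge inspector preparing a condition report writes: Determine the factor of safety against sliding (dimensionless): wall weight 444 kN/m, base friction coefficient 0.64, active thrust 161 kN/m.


Resisting force = mu * W = 0.64 * 444 = 284.16 kN/m
FOS = Resisting / Driving = 284.16 / 161
= 1.765 (dimensionless)

1.765 (dimensionless)


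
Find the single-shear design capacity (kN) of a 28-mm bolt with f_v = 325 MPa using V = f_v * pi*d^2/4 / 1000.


A = pi * d^2 / 4 = pi * 28^2 / 4 = 615.7522 mm^2
V = f_v * A / 1000 = 325 * 615.7522 / 1000
= 200.1195 kN

200.1195 kN


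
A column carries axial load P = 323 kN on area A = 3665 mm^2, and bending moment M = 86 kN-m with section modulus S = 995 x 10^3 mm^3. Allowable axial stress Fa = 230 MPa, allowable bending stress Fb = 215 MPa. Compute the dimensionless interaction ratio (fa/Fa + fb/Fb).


f_a = P / A = 323000.0 / 3665 = 88.131 MPa
f_b = M / S = 86000000.0 / 995000.0 = 86.4322 MPa
Ratio = f_a / Fa + f_b / Fb
= 88.131 / 230 + 86.4322 / 215
= 0.7852 (dimensionless)

0.7852 (dimensionless)


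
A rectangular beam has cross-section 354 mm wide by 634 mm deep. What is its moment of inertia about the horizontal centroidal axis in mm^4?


I = b * h^3 / 12
= 354 * 634^3 / 12
= 354 * 254840104 / 12
= 7517783068.0 mm^4

7517783068.0 mm^4


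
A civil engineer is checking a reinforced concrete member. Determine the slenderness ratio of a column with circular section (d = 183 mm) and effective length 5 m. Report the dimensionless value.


Radius of gyration r = d / 4 = 183 / 4 = 45.75 mm
L_eff = 5000.0 mm
Slenderness ratio = L / r = 5000.0 / 45.75 = 109.29 (dimensionless)

109.29 (dimensionless)


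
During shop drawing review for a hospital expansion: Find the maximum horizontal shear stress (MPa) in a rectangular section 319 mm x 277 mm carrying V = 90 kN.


A = b * h = 319 * 277 = 88363 mm^2
V = 90 kN = 90000.0 N
tau_max = 1.5 * V / A = 1.5 * 90000.0 / 88363
= 1.5278 MPa

1.5278 MPa


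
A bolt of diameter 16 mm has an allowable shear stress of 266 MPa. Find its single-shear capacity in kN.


A = pi * d^2 / 4 = pi * 16^2 / 4 = 201.0619 mm^2
V = f_v * A / 1000 = 266 * 201.0619 / 1000
= 53.4825 kN

53.4825 kN


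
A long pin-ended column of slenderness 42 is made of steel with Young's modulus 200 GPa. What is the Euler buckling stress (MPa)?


sigma_cr = pi^2 * E / lambda^2
= 9.8696 * 200000.0 / 42^2
= 9.8696 * 200000.0 / 1764
= 1119.0028 MPa

1119.0028 MPa


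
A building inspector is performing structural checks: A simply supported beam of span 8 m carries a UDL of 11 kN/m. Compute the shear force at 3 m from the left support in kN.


R_A = w * L / 2 = 11 * 8 / 2 = 44.0 kN
V(x) = R_A - w * x = 44.0 - 11 * 3
= 11.0 kN

11.0 kN


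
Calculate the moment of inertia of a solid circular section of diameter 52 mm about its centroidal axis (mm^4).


r = d / 2 = 52 / 2 = 26.0 mm
I = pi * r^4 / 4 = pi * 26.0^4 / 4
= 358908.11 mm^4

358908.11 mm^4


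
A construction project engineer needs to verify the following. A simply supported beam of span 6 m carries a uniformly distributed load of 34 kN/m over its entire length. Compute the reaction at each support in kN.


Total load = w * L = 34 * 6 = 204 kN
By symmetry, each reaction R = total / 2 = 204 / 2 = 102.0 kN

102.0 kN
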